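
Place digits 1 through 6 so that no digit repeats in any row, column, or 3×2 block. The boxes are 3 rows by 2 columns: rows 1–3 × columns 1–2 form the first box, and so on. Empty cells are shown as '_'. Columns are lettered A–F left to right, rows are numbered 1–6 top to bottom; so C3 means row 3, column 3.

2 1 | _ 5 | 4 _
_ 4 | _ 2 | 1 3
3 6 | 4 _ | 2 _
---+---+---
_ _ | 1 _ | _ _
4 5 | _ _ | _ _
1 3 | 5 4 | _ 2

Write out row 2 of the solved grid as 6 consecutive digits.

546213

F1 = 6: row 1 has {1,2,4,5}; col 6 has {2,3}; box has {1,2,3,4} → only 6 remains.
A2 = 5: row 2 has {1,2,3,4}; col 1 has {1,2,3,4}; box has {1,2,3,4,6} → only 5 remains.
C2 = 6: row 2 has {1,2,3,4,5}; col 3 has {1,4,5}; box has {2,4,5} → only 6 remains.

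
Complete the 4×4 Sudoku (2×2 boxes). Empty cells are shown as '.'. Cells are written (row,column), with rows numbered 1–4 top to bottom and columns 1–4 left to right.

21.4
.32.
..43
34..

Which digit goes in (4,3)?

(1,3) = 3 (sole candidate).
(2,1) = 4 (sole candidate).
(2,4) = 1 (sole candidate).
(3,1) = 1 (sole candidate).
(3,2) = 2 (sole candidate).
(4,3) = 1: row 4 has {3,4}; col 3 has {2,3,4}; box has {3,4} → only 1 remains.

1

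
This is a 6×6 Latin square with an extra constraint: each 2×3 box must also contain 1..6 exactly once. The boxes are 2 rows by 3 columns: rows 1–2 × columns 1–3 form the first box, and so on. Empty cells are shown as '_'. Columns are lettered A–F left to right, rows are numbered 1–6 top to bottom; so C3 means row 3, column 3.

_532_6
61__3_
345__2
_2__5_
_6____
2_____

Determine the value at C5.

4

A1 = 4: row 1 has {2,3,5,6}; col 1 has {2,3,6}; box has {1,3,5,6} → only 4 remains.
E1 = 1: row 1 has {2,3,4,5,6}; col 5 has {3,5}; box has {2,3,6} → only 1 remains.
C2 = 2: row 2 has {1,3,6}; col 3 has {3,5}; box has {1,3,4,5,6} → only 2 remains.
E3 = 6: row 3 has {2,3,4,5}; col 5 has {1,3,5}; box has {2,5} → only 6 remains.
A4 = 1: row 4 has {2,5}; col 1 has {2,3,4,6}; box has {2,3,4,5} → only 1 remains.
C4 = 6: row 4 has {1,2,5}; col 3 has {2,3,5}; box has {1,2,3,4,5} → only 6 remains.
A5 = 5: row 5 has {6}; col 1 has {1,2,3,4,6}; box has {2,6} → only 5 remains.
B6 = 3: row 6 has {2}; col 2 has {1,2,4,5,6}; box has {2,5,6} → only 3 remains.
E6 = 4: row 6 has {2,3}; col 5 has {1,3,5,6}; box has {} → only 4 remains.
D3 = 1: row 3 has {2,3,4,5,6}; col 4 has {2}; box has {2,5,6} → only 1 remains.
D5 = 3: row 5 has {5,6}; col 4 has {1,2}; box has {4} → only 3 remains.
E5 = 2: row 5 has {3,5,6}; col 5 has {1,3,4,5,6}; box has {3,4} → only 2 remains.
F5 = 1: row 5 has {2,3,5,6}; col 6 has {2,6}; box has {2,3,4} → only 1 remains.
C6 = 1: row 6 has {2,3,4}; col 3 has {2,3,5,6}; box has {2,3,5,6} → only 1 remains.
F6 = 5: row 6 has {1,2,3,4}; col 6 has {1,2,6}; box has {1,2,3,4} → only 5 remains.
F2 = 4: row 2 has {1,2,3,6}; col 6 has {1,2,5,6}; box has {1,2,3,6} → only 4 remains.
D4 = 4: row 4 has {1,2,5,6}; col 4 has {1,2,3}; box has {1,2,5,6} → only 4 remains.
F4 = 3: row 4 has {1,2,4,5,6}; col 6 has {1,2,4,5,6}; box has {1,2,4,5,6} → only 3 remains.
C5 = 4: row 5 has {1,2,3,5,6}; col 3 has {1,2,3,5,6}; box has {1,2,3,5,6} → only 4 remains.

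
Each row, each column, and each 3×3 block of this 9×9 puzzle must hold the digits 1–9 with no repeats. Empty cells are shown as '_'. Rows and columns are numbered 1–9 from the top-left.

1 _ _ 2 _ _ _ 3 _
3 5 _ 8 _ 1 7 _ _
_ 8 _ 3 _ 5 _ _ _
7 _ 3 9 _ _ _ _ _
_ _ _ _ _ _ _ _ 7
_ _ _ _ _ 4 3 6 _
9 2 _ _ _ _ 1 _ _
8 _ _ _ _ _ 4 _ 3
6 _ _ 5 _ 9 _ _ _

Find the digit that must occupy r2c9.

4

r8c8 = 9 (hidden single in row 8).
r8c3 = 5 (hidden single in row 8).
r9c2 = 3 (hidden single in column 2).
r7c4 = 4 (hidden single in column 4).
r7c3 = 7 (sole candidate).
r8c2 = 1 (sole candidate).
r9c3 = 4 (sole candidate).
r6c2 = 9 (sole candidate).
r3c5 = 7 (hidden single in row 3).
r1c6 = 6 (sole candidate).
r1c3 = 9 (sole candidate).
r1c5 = 4 (sole candidate).
r2c5 = 9 (sole candidate).
r1c2 = 7 (sole candidate).
r5c7 = 9 (hidden single in row 5).
r3c9 = 9 (hidden single in row 3).
r3c8 = 1 (hidden single in row 3).
r3c1 = 4 (hidden single in row 3).
r6c4 = 7 (hidden single in row 6).
r8c4 = 6 (sole candidate).
r8c5 = 2 (sole candidate).
r8c6 = 7 (sole candidate).
r5c4 = 1 (sole candidate).
r4c9 = 1 (hidden single in row 4).
r6c3 = 1 (hidden single in row 6).
r7c9 = 6 (hidden single in row 7).
r2c3 = 6 (hidden single in row 2).
r3c3 = 2 (sole candidate).
r3c7 = 6 (sole candidate).
r5c3 = 8 (sole candidate).
r7c8 = 5 (hidden single in row 7).
r9c5 = 1 (hidden single in row 9).
r9c8 = 7 (hidden single in row 9).
r4c8 = 8 (hidden single in column 8).
r4c6 = 2 (sole candidate).
r4c7 = 5 (sole candidate).
r5c6 = 3 (sole candidate).
r6c9 = 2 (sole candidate).
r7c6 = 8 (sole candidate).
r9c9 = 8 (sole candidate).
r1c7 = 8 (sole candidate).
r1c9 = 5 (sole candidate).
r2c9 = 4: row 2 has {1,3,5,6,7,8,9}; col 9 has {1,2,3,5,6,7,8,9}; box has {1,3,5,6,7,8,9} → only 4 remains.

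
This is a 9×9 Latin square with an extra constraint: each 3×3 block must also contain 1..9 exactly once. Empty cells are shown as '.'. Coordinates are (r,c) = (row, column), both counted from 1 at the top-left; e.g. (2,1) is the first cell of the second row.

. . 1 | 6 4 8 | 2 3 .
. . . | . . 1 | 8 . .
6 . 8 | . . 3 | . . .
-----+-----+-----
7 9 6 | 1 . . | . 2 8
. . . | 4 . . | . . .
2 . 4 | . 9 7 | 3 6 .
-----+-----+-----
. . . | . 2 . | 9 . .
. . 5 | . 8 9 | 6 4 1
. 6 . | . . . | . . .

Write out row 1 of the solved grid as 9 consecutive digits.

951648237

(4,6) = 5 (sole candidate).
(4,7) = 4 (sole candidate).
(5,3) = 3 (sole candidate).
(5,5) = 6 (sole candidate).
(5,6) = 2 (sole candidate).
(6,4) = 8 (sole candidate).
(6,9) = 5 (sole candidate).
(7,3) = 7 (sole candidate).
(7,9) = 3 (sole candidate).
(8,1) = 3 (sole candidate).
(8,2) = 2 (sole candidate).
(8,4) = 7 (sole candidate).
(9,3) = 9 (sole candidate).
(9,6) = 4 (sole candidate).
(2,3) = 2 (sole candidate).
(4,5) = 3 (sole candidate).
(6,2) = 1 (sole candidate).
(7,4) = 5 (sole candidate).
(7,6) = 6 (sole candidate).
(7,8) = 8 (sole candidate).
(9,4) = 3 (sole candidate).
(9,5) = 1 (sole candidate).
(2,4) = 9 (sole candidate).
(3,4) = 2 (sole candidate).
(7,2) = 4 (sole candidate).
(9,1) = 8 (sole candidate).
(5,1) = 5 (sole candidate).
(5,2) = 8 (sole candidate).
(7,1) = 1 (sole candidate).
(1,1) = 9: row 1 has {1,2,3,4,6,8}; col 1 has {1,2,3,5,6,7,8}; box has {1,2,6,8} → only 9 remains.
(1,9) = 7: row 1 has {1,2,3,4,6,8,9}; col 9 has {1,3,5,8}; box has {2,3,8} → only 7 remains.
(2,1) = 4 (sole candidate).
(2,8) = 5 (sole candidate).
(2,9) = 6 (sole candidate).
(3,7) = 1 (sole candidate).
(3,8) = 9 (sole candidate).
(3,9) = 4 (sole candidate).
(5,7) = 7 (sole candidate).
(5,8) = 1 (sole candidate).
(5,9) = 9 (sole candidate).
(9,7) = 5 (sole candidate).
(9,8) = 7 (sole candidate).
(9,9) = 2 (sole candidate).
(1,2) = 5: row 1 has {1,2,3,4,6,7,8,9}; col 2 has {1,2,4,6,8,9}; box has {1,2,4,6,8,9} → only 5 remains.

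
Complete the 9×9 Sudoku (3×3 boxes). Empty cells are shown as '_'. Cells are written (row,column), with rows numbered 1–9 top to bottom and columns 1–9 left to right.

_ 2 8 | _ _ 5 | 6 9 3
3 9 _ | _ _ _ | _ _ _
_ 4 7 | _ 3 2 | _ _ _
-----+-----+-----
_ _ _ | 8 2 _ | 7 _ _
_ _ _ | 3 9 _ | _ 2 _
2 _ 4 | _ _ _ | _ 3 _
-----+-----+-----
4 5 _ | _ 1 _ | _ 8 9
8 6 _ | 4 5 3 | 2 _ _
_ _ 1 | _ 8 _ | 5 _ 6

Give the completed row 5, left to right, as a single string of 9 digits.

576391824

(1,1) = 1: row 1 has {2,3,5,6,8,9}; col 1 has {2,3,4,8}; box has {2,3,4,7,8,9} → only 1 remains.
(1,4) = 7: row 1 has {1,2,3,5,6,8,9}; col 4 has {3,4,8}; box has {2,3,5} → only 7 remains.
(1,5) = 4: row 1 has {1,2,3,5,6,7,8,9}; col 5 has {1,2,3,5,8,9}; box has {2,3,5,7} → only 4 remains.
(2,5) = 6: row 2 has {3,9}; col 5 has {1,2,3,4,5,8,9}; box has {2,3,4,5,7} → only 6 remains.
(6,5) = 7: row 6 has {2,3,4}; col 5 has {1,2,3,4,5,6,8,9}; box has {2,3,8,9} → only 7 remains.
(7,7) = 3: row 7 has {1,4,5,8,9}; col 7 has {2,5,6,7}; box has {2,5,6,8,9} → only 3 remains.
(8,3) = 9: row 8 has {2,3,4,5,6,8}; col 3 has {1,4,7,8}; box has {1,4,5,6,8} → only 9 remains.
(9,1) = 7: row 9 has {1,5,6,8}; col 1 has {1,2,3,4,8}; box has {1,4,5,6,8,9} → only 7 remains.
(9,2) = 3: row 9 has {1,5,6,7,8}; col 2 has {2,4,5,6,9}; box has {1,4,5,6,7,8,9} → only 3 remains.
(9,6) = 9: row 9 has {1,3,5,6,7,8}; col 6 has {2,3,5}; box has {1,3,4,5,8} → only 9 remains.
(9,8) = 4: row 9 has {1,3,5,6,7,8,9}; col 8 has {2,3,8,9}; box has {2,3,5,6,8,9} → only 4 remains.
(2,3) = 5: row 2 has {3,6,9}; col 3 has {1,4,7,8,9}; box has {1,2,3,4,7,8,9} → only 5 remains.
(2,4) = 1: row 2 has {3,5,6,9}; col 4 has {3,4,7,8}; box has {2,3,4,5,6,7} → only 1 remains.
(2,6) = 8: row 2 has {1,3,5,6,9}; col 6 has {2,3,5,9}; box has {1,2,3,4,5,6,7} → only 8 remains.
(2,7) = 4: row 2 has {1,3,5,6,8,9}; col 7 has {2,3,5,6,7}; box has {3,6,9} → only 4 remains.
(2,8) = 7: row 2 has {1,3,4,5,6,8,9}; col 8 has {2,3,4,8,9}; box has {3,4,6,9} → only 7 remains.
(2,9) = 2: row 2 has {1,3,4,5,6,7,8,9}; col 9 has {3,6,9}; box has {3,4,6,7,9} → only 2 remains.
(3,1) = 6: row 3 has {2,3,4,7}; col 1 has {1,2,3,4,7,8}; box has {1,2,3,4,5,7,8,9} → only 6 remains.
(3,4) = 9: row 3 has {2,3,4,6,7}; col 4 has {1,3,4,7,8}; box has {1,2,3,4,5,6,7,8} → only 9 remains.
(4,2) = 1: row 4 has {2,7,8}; col 2 has {2,3,4,5,6,9}; box has {2,4} → only 1 remains.
(5,1) = 5: row 5 has {2,3,9}; col 1 has {1,2,3,4,6,7,8}; box has {1,2,4} → only 5 remains.
(5,3) = 6: row 5 has {2,3,5,9}; col 3 has {1,4,5,7,8,9}; box has {1,2,4,5} → only 6 remains.
(6,2) = 8: row 6 has {2,3,4,7}; col 2 has {1,2,3,4,5,6,9}; box has {1,2,4,5,6} → only 8 remains.
(7,3) = 2: row 7 has {1,3,4,5,8,9}; col 3 has {1,4,5,6,7,8,9}; box has {1,3,4,5,6,7,8,9} → only 2 remains.
(7,4) = 6: row 7 has {1,2,3,4,5,8,9}; col 4 has {1,3,4,7,8,9}; box has {1,3,4,5,8,9} → only 6 remains.
(7,6) = 7: row 7 has {1,2,3,4,5,6,8,9}; col 6 has {2,3,5,8,9}; box has {1,3,4,5,6,8,9} → only 7 remains.
(8,8) = 1: row 8 has {2,3,4,5,6,8,9}; col 8 has {2,3,4,7,8,9}; box has {2,3,4,5,6,8,9} → only 1 remains.
(8,9) = 7: row 8 has {1,2,3,4,5,6,8,9}; col 9 has {2,3,6,9}; box has {1,2,3,4,5,6,8,9} → only 7 remains.
(9,4) = 2: row 9 has {1,3,4,5,6,7,8,9}; col 4 has {1,3,4,6,7,8,9}; box has {1,3,4,5,6,7,8,9} → only 2 remains.
(3,8) = 5: row 3 has {2,3,4,6,7,9}; col 8 has {1,2,3,4,7,8,9}; box has {2,3,4,6,7,9} → only 5 remains.
(4,1) = 9: row 4 has {1,2,7,8}; col 1 has {1,2,3,4,5,6,7,8}; box has {1,2,4,5,6,8} → only 9 remains.
(4,3) = 3: row 4 has {1,2,7,8,9}; col 3 has {1,2,4,5,6,7,8,9}; box has {1,2,4,5,6,8,9} → only 3 remains.
(4,8) = 6: row 4 has {1,2,3,7,8,9}; col 8 has {1,2,3,4,5,7,8,9}; box has {2,3,7} → only 6 remains.
(5,2) = 7: row 5 has {2,3,5,6,9}; col 2 has {1,2,3,4,5,6,8,9}; box has {1,2,3,4,5,6,8,9} → only 7 remains.
(6,4) = 5: row 6 has {2,3,4,7,8}; col 4 has {1,2,3,4,6,7,8,9}; box has {2,3,7,8,9} → only 5 remains.
(6,9) = 1: row 6 has {2,3,4,5,7,8}; col 9 has {2,3,6,7,9}; box has {2,3,6,7} → only 1 remains.
(3,9) = 8: row 3 has {2,3,4,5,6,7,9}; col 9 has {1,2,3,6,7,9}; box has {2,3,4,5,6,7,9} → only 8 remains.
(4,6) = 4: row 4 has {1,2,3,6,7,8,9}; col 6 has {2,3,5,7,8,9}; box has {2,3,5,7,8,9} → only 4 remains.
(4,9) = 5: row 4 has {1,2,3,4,6,7,8,9}; col 9 has {1,2,3,6,7,8,9}; box has {1,2,3,6,7} → only 5 remains.
(5,6) = 1: row 5 has {2,3,5,6,7,9}; col 6 has {2,3,4,5,7,8,9}; box has {2,3,4,5,7,8,9} → only 1 remains.
(5,7) = 8: row 5 has {1,2,3,5,6,7,9}; col 7 has {2,3,4,5,6,7}; box has {1,2,3,5,6,7} → only 8 remains.
(5,9) = 4: row 5 has {1,2,3,5,6,7,8,9}; col 9 has {1,2,3,5,6,7,8,9}; box has {1,2,3,5,6,7,8} → only 4 remains.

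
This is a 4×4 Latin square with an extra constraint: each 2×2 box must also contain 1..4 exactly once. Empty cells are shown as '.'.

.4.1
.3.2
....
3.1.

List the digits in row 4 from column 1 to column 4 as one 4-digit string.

row 1, column 1 = 2: row 1 has {1,4}; col 1 has {3}; box has {3,4} → only 2 remains.
row 1, column 3 = 3: row 1 has {1,2,4}; col 3 has {1}; box has {1,2} → only 3 remains.
row 2, column 1 = 1: row 2 has {2,3}; col 1 has {2,3}; box has {2,3,4} → only 1 remains.
row 2, column 3 = 4: row 2 has {1,2,3}; col 3 has {1,3}; box has {1,2,3} → only 4 remains.
row 3, column 1 = 4: row 3 has {}; col 1 has {1,2,3}; box has {3} → only 4 remains.
row 3, column 3 = 2: row 3 has {4}; col 3 has {1,3,4}; box has {1} → only 2 remains.
row 3, column 4 = 3: row 3 has {2,4}; col 4 has {1,2}; box has {1,2} → only 3 remains.
row 4, column 2 = 2: row 4 has {1,3}; col 2 has {3,4}; box has {3,4} → only 2 remains.
row 4, column 4 = 4: row 4 has {1,2,3}; col 4 has {1,2,3}; box has {1,2,3} → only 4 remains.

3214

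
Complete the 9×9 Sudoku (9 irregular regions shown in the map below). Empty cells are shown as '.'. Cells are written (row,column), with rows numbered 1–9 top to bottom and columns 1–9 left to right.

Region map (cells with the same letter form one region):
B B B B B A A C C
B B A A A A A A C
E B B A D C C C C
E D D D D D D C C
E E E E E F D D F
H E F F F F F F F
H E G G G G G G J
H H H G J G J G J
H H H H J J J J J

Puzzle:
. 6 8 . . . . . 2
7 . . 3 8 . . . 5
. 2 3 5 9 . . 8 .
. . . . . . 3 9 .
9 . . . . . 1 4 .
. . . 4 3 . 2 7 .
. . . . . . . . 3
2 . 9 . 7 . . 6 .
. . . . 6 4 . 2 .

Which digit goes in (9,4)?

(2,8) = 1: row 2 has {3,5,7,8}; col 8 has {2,4,6,7,8,9}; region has {3,5,8} → only 1 remains.
(7,8) = 5: row 7 has {3}; col 8 has {1,2,4,6,7,8,9}; region has {6} → only 5 remains.
(1,8) = 3: row 1 has {2,6,8}; col 8 has {1,2,4,5,6,7,8,9}; region has {2,5,8,9} → only 3 remains.
(5,2) = 3: in row 5, 3 can only go here (every other open cell in that row sees a 3).
(7,1) = 6: in row 7, 6 can only go here (every other open cell in that row sees a 6).
(8,6) = 3: in row 8, 3 can only go here (every other open cell in that row sees a 3).
(8,2) = 4: in row 8, 4 can only go here (every other open cell in that row sees a 4).
(2,2) = 9: row 2 has {1,3,5,7,8}; col 2 has {2,3,4,6}; region has {2,3,6,7,8} → only 9 remains.
(1,4) = 1: row 1 has {2,3,6,8}; col 4 has {3,4,5}; region has {2,3,6,7,8,9} → only 1 remains.
(8,4) = 8: row 8 has {2,3,4,6,7,9}; col 4 has {1,3,4,5}; region has {3,5,6} → only 8 remains.
(8,7) = 5: row 8 has {2,3,4,6,7,8,9}; col 7 has {1,2,3}; region has {2,3,4,6,7} → only 5 remains.
(8,9) = 1: row 8 has {2,3,4,5,6,7,8,9}; col 9 has {2,3,5}; region has {2,3,4,5,6,7} → only 1 remains.
(9,4) = 7: row 9 has {2,4,6}; col 4 has {1,3,4,5,8}; region has {2,4,6,9} → only 7 remains.

7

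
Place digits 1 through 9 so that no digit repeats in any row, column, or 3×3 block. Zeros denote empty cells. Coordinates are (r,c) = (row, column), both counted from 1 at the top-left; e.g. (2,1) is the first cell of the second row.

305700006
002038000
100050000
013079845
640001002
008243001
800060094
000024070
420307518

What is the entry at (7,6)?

(1,6) = 2 (sole candidate).
(1,8) = 8 (sole candidate).
(2,8) = 5 (sole candidate).
(3,6) = 6 (sole candidate).
(4,1) = 2 (sole candidate).
(4,4) = 6 (sole candidate).
(5,5) = 8 (sole candidate).
(5,8) = 3 (sole candidate).
(6,8) = 6 (sole candidate).
(7,6) = 5: row 7 has {4,6,8,9}; col 6 has {1,2,3,4,6,7,8,9}; box has {2,3,4,6,7} → only 5 remains.

5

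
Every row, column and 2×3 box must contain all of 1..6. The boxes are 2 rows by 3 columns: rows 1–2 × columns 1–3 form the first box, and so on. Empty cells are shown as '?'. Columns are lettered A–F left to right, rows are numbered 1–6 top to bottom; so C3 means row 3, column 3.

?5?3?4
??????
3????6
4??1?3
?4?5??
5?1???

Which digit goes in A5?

F6 = 2: row 6 has {1,5}; col 6 has {3,4,6}; box has {5} → only 2 remains.
F5 = 1: row 5 has {4,5}; col 6 has {2,3,4,6}; box has {2,5} → only 1 remains.
F2 = 5: row 2 has {}; col 6 has {1,2,3,4,6}; box has {3,4} → only 5 remains.
C2 = 4: in row 2, 4 can only go here (every other open cell in that row sees a 4).
B2 = 3: in row 2, 3 can only go here (every other open cell in that row sees a 3).
B6 = 6: row 6 has {1,2,5}; col 2 has {3,4,5}; box has {1,4,5} → only 6 remains.
D6 = 4: row 6 has {1,2,5,6}; col 4 has {1,3,5}; box has {1,2,5} → only 4 remains.
E6 = 3: row 6 has {1,2,4,5,6}; col 5 has {}; box has {1,2,4,5} → only 3 remains.
D3 = 2: row 3 has {3,6}; col 4 has {1,3,4,5}; box has {1,3,6} → only 2 remains.
B4 = 2: row 4 has {1,3,4}; col 2 has {3,4,5,6}; box has {3,4} → only 2 remains.
E4 = 5: row 4 has {1,2,3,4}; col 5 has {3}; box has {1,2,3,6} → only 5 remains.
A5 = 2: row 5 has {1,4,5}; col 1 has {3,4,5}; box has {1,4,5,6} → only 2 remains.

2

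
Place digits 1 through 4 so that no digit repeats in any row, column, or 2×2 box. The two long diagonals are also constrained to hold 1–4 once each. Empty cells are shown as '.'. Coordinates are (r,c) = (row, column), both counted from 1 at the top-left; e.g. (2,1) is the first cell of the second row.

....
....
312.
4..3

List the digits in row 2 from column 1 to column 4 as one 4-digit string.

2431

(1,1) = 1 (sole candidate).
(1,4) = 2 (sole candidate).
(2,1) = 2: row 2 has {}; col 1 has {1,3,4}; box has {1} → only 2 remains.
(2,2) = 4: row 2 has {2}; col 2 has {1}; box has {1,2}; main diagonal has {1,2,3} → only 4 remains.
(2,3) = 3: row 2 has {2,4}; col 3 has {2}; box has {2}; anti-diagonal has {1,2,4} → only 3 remains.
(2,4) = 1: row 2 has {2,3,4}; col 4 has {2,3}; box has {2,3} → only 1 remains.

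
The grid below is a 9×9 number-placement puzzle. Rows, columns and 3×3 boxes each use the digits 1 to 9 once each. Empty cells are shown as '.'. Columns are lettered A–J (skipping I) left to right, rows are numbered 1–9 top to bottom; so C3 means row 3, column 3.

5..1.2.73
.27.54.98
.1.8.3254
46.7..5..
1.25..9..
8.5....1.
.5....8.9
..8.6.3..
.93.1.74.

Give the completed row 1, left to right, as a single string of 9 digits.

E1 = 9: row 1 has {1,2,3,5,7}; col 5 has {1,5,6}; box has {1,2,3,4,5,8} → only 9 remains.
G1 = 6: row 1 has {1,2,3,5,7,9}; col 7 has {2,3,5,7,8,9}; box has {2,3,4,5,7,8,9} → only 6 remains.
D2 = 6 (sole candidate).
G2 = 1 (sole candidate).
E3 = 7 (sole candidate).
C4 = 9 (sole candidate).
J4 = 2 (sole candidate).
G6 = 4 (sole candidate).
F7 = 7 (sole candidate).
H8 = 2 (sole candidate).
D9 = 2 (sole candidate).
C1 = 4: row 1 has {1,2,3,5,6,7,9}; col 3 has {2,3,5,7,8,9}; box has {1,2,5,7} → only 4 remains.
A2 = 3 (sole candidate).
C3 = 6 (sole candidate).
C7 = 1 (sole candidate).
H7 = 6 (sole candidate).
A8 = 7 (sole candidate).
B8 = 4 (sole candidate).
D8 = 9 (sole candidate).
F8 = 5 (sole candidate).
J8 = 1 (sole candidate).
A9 = 6 (sole candidate).
F9 = 8 (sole candidate).
J9 = 5 (sole candidate).
B1 = 8: row 1 has {1,2,3,4,5,6,7,9}; col 2 has {1,2,4,5,6,9}; box has {1,2,3,4,5,6,7} → only 8 remains.

584192673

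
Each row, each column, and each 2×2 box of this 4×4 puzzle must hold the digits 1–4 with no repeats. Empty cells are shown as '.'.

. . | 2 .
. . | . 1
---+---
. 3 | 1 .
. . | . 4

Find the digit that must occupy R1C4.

R1C4 = 3: row 1 has {2}; col 4 has {1,4}; box has {1,2} → only 3 remains.

3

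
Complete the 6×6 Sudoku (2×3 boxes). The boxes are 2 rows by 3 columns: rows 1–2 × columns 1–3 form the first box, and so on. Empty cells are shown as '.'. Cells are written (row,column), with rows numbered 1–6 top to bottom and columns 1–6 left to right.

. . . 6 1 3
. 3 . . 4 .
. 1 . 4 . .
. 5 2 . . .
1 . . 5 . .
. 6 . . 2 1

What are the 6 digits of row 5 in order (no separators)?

123564

(2,4) = 2: row 2 has {3,4}; col 4 has {4,5,6}; box has {1,3,4,6} → only 2 remains.
(2,6) = 5: row 2 has {2,3,4}; col 6 has {1,3}; box has {1,2,3,4,6} → only 5 remains.
(4,6) = 6: row 4 has {2,5}; col 6 has {1,3,5}; box has {4} → only 6 remains.
(5,6) = 4: row 5 has {1,5}; col 6 has {1,3,5,6}; box has {1,2,5} → only 4 remains.
(6,4) = 3: row 6 has {1,2,6}; col 4 has {2,4,5,6}; box has {1,2,4,5} → only 3 remains.
(2,1) = 6: row 2 has {2,3,4,5}; col 1 has {1}; box has {3} → only 6 remains.
(2,3) = 1: row 2 has {2,3,4,5,6}; col 3 has {2}; box has {3,6} → only 1 remains.
(3,1) = 3: row 3 has {1,4}; col 1 has {1,6}; box has {1,2,5} → only 3 remains.
(3,3) = 6: row 3 has {1,3,4}; col 3 has {1,2}; box has {1,2,3,5} → only 6 remains.
(3,5) = 5: row 3 has {1,3,4,6}; col 5 has {1,2,4}; box has {4,6} → only 5 remains.
(3,6) = 2: row 3 has {1,3,4,5,6}; col 6 has {1,3,4,5,6}; box has {4,5,6} → only 2 remains.
(4,1) = 4: row 4 has {2,5,6}; col 1 has {1,3,6}; box has {1,2,3,5,6} → only 4 remains.
(4,4) = 1: row 4 has {2,4,5,6}; col 4 has {2,3,4,5,6}; box has {2,4,5,6} → only 1 remains.
(4,5) = 3: row 4 has {1,2,4,5,6}; col 5 has {1,2,4,5}; box has {1,2,4,5,6} → only 3 remains.
(5,2) = 2: row 5 has {1,4,5}; col 2 has {1,3,5,6}; box has {1,6} → only 2 remains.
(5,3) = 3: row 5 has {1,2,4,5}; col 3 has {1,2,6}; box has {1,2,6} → only 3 remains.
(5,5) = 6: row 5 has {1,2,3,4,5}; col 5 has {1,2,3,4,5}; box has {1,2,3,4,5} → only 6 remains.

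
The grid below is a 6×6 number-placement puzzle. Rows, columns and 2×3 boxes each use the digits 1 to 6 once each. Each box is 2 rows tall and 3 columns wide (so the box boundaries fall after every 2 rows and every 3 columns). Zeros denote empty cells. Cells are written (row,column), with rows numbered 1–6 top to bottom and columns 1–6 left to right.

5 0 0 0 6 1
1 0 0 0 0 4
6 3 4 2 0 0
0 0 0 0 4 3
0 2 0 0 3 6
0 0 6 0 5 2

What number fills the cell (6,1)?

3

(1,2) = 4: row 1 has {1,5,6}; col 2 has {2,3}; box has {1,5} → only 4 remains.
(1,4) = 3: row 1 has {1,4,5,6}; col 4 has {2}; box has {1,4,6} → only 3 remains.
(2,2) = 6: row 2 has {1,4}; col 2 has {2,3,4}; box has {1,4,5} → only 6 remains.
(2,4) = 5: row 2 has {1,4,6}; col 4 has {2,3}; box has {1,3,4,6} → only 5 remains.
(2,5) = 2: row 2 has {1,4,5,6}; col 5 has {3,4,5,6}; box has {1,3,4,5,6} → only 2 remains.
(3,5) = 1: row 3 has {2,3,4,6}; col 5 has {2,3,4,5,6}; box has {2,3,4} → only 1 remains.
(3,6) = 5: row 3 has {1,2,3,4,6}; col 6 has {1,2,3,4,6}; box has {1,2,3,4} → only 5 remains.
(4,1) = 2: row 4 has {3,4}; col 1 has {1,5,6}; box has {3,4,6} → only 2 remains.
(4,4) = 6: row 4 has {2,3,4}; col 4 has {2,3,5}; box has {1,2,3,4,5} → only 6 remains.
(5,1) = 4: row 5 has {2,3,6}; col 1 has {1,2,5,6}; box has {2,6} → only 4 remains.
(5,4) = 1: row 5 has {2,3,4,6}; col 4 has {2,3,5,6}; box has {2,3,5,6} → only 1 remains.
(6,1) = 3: row 6 has {2,5,6}; col 1 has {1,2,4,5,6}; box has {2,4,6} → only 3 remains.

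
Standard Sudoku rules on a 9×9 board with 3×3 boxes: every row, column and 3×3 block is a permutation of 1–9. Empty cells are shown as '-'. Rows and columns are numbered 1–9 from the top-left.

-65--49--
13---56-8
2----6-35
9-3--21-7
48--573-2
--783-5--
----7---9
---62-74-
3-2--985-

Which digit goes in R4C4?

4

R1C9 = 1: row 1 has {4,5,6,9}; col 9 has {2,5,7,8,9}; box has {3,5,6,8,9} → only 1 remains.
R2C5 = 9: row 2 has {1,3,5,6,8}; col 5 has {2,3,5,7}; box has {4,5,6} → only 9 remains.
R3C7 = 4: row 3 has {2,3,5,6}; col 7 has {1,3,5,6,7,8,9}; box has {1,3,5,6,8,9} → only 4 remains.
R4C2 = 5: row 4 has {1,2,3,7,9}; col 2 has {3,6,8}; box has {3,4,7,8,9} → only 5 remains.
R4C4 = 4: row 4 has {1,2,3,5,7,9}; col 4 has {6,8}; box has {2,3,5,7,8} → only 4 remains.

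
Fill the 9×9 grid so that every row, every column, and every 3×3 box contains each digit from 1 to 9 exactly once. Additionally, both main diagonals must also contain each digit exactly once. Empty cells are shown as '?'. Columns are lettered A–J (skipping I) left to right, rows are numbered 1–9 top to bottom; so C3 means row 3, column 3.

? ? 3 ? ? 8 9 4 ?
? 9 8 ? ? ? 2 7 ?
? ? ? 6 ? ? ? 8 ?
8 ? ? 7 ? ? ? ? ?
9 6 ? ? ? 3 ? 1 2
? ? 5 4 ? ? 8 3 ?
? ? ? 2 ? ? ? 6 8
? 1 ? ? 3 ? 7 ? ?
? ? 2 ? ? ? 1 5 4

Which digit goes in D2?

C3 = 1: row 3 has {6,8}; col 3 has {2,3,5,8}; box has {3,8,9}; main diagonal has {4,7,9} → only 1 remains.
C4 = 4: row 4 has {7,8}; col 3 has {1,2,3,5,8}; box has {5,6,8,9} → only 4 remains.
H4 = 9: row 4 has {4,7,8}; col 8 has {1,3,4,5,6,7,8}; box has {1,2,3,8} → only 9 remains.
C5 = 7: row 5 has {1,2,3,6,9}; col 3 has {1,2,3,4,5,8}; box has {4,5,6,8,9} → only 7 remains.
B6 = 2: row 6 has {3,4,5,8}; col 2 has {1,6,9}; box has {4,5,6,7,8,9} → only 2 remains.
F6 = 6: row 6 has {2,3,4,5,8}; col 6 has {3,8}; box has {3,4,7}; main diagonal has {1,4,7,9} → only 6 remains.
J6 = 7: row 6 has {2,3,4,5,6,8}; col 9 has {2,4,8}; box has {1,2,3,8,9} → only 7 remains.
C7 = 9: row 7 has {2,6,8}; col 3 has {1,2,3,4,5,7,8}; box has {1,2}; anti-diagonal has {1,4,7} → only 9 remains.
G7 = 3: row 7 has {2,6,8,9}; col 7 has {1,2,7,8,9}; box has {1,4,5,6,7,8}; main diagonal has {1,4,6,7,9} → only 3 remains.
C8 = 6: row 8 has {1,3,7}; col 3 has {1,2,3,4,5,7,8,9}; box has {1,2,9} → only 6 remains.
H8 = 2: row 8 has {1,3,6,7}; col 8 has {1,3,4,5,6,7,8,9}; box has {1,3,4,5,6,7,8}; main diagonal has {1,3,4,6,7,9} → only 2 remains.
J8 = 9: row 8 has {1,2,3,6,7}; col 9 has {2,4,7,8}; box has {1,2,3,4,5,6,7,8} → only 9 remains.
A9 = 3: row 9 has {1,2,4,5}; col 1 has {8,9}; box has {1,2,6,9}; anti-diagonal has {1,4,7,9} → only 3 remains.
A1 = 5: row 1 has {3,4,8,9}; col 1 has {3,8,9}; box has {1,3,8,9}; main diagonal has {1,2,3,4,6,7,9} → only 5 remains.
B1 = 7: row 1 has {3,4,5,8,9}; col 2 has {1,2,6,9}; box has {1,3,5,8,9} → only 7 remains.
D1 = 1: row 1 has {3,4,5,7,8,9}; col 4 has {2,4,6,7}; box has {6,8} → only 1 remains.
E1 = 2: row 1 has {1,3,4,5,7,8,9}; col 5 has {3}; box has {1,6,8} → only 2 remains.
J1 = 6: row 1 has {1,2,3,4,5,7,8,9}; col 9 has {2,4,7,8,9}; box has {2,4,7,8,9}; anti-diagonal has {1,3,4,7,9} → only 6 remains.
B3 = 4: row 3 has {1,6,8}; col 2 has {1,2,6,7,9}; box has {1,3,5,7,8,9} → only 4 remains.
G3 = 5: row 3 has {1,4,6,8}; col 7 has {1,2,3,7,8,9}; box has {2,4,6,7,8,9}; anti-diagonal has {1,3,4,6,7,9} → only 5 remains.
J3 = 3: row 3 has {1,4,5,6,8}; col 9 has {2,4,6,7,8,9}; box has {2,4,5,6,7,8,9} → only 3 remains.
B4 = 3: row 4 has {4,7,8,9}; col 2 has {1,2,4,6,7,9}; box has {2,4,5,6,7,8,9} → only 3 remains.
F4 = 2: row 4 has {3,4,7,8,9}; col 6 has {3,6,8}; box has {3,4,6,7}; anti-diagonal has {1,3,4,5,6,7,9} → only 2 remains.
G4 = 6: row 4 has {2,3,4,7,8,9}; col 7 has {1,2,3,5,7,8,9}; box has {1,2,3,7,8,9} → only 6 remains.
J4 = 5: row 4 has {2,3,4,6,7,8,9}; col 9 has {2,3,4,6,7,8,9}; box has {1,2,3,6,7,8,9} → only 5 remains.
E5 = 8: row 5 has {1,2,3,6,7,9}; col 5 has {2,3}; box has {2,3,4,6,7}; main diagonal has {1,2,3,4,5,6,7,9}; anti-diagonal has {1,2,3,4,5,6,7,9} → only 8 remains.
G5 = 4: row 5 has {1,2,3,6,7,8,9}; col 7 has {1,2,3,5,6,7,8,9}; box has {1,2,3,5,6,7,8,9} → only 4 remains.
A6 = 1: row 6 has {2,3,4,5,6,7,8}; col 1 has {3,5,8,9}; box has {2,3,4,5,6,7,8,9} → only 1 remains.
E6 = 9: row 6 has {1,2,3,4,5,6,7,8}; col 5 has {2,3,8}; box has {2,3,4,6,7,8} → only 9 remains.
B7 = 5: row 7 has {2,3,6,8,9}; col 2 has {1,2,3,4,6,7,9}; box has {1,2,3,6,9} → only 5 remains.
A8 = 4: row 8 has {1,2,3,6,7,9}; col 1 has {1,3,5,8,9}; box has {1,2,3,5,6,9} → only 4 remains.
F8 = 5: row 8 has {1,2,3,4,6,7,9}; col 6 has {2,3,6,8}; box has {2,3} → only 5 remains.
B9 = 8: row 9 has {1,2,3,4,5}; col 2 has {1,2,3,4,5,6,7,9}; box has {1,2,3,4,5,6,9} → only 8 remains.
D9 = 9: row 9 has {1,2,3,4,5,8}; col 4 has {1,2,4,6,7}; box has {2,3,5} → only 9 remains.
F9 = 7: row 9 has {1,2,3,4,5,8,9}; col 6 has {2,3,5,6,8}; box has {2,3,5,9} → only 7 remains.
A2 = 6: row 2 has {2,7,8,9}; col 1 has {1,3,4,5,8,9}; box has {1,3,4,5,7,8,9} → only 6 remains.
F2 = 4: row 2 has {2,6,7,8,9}; col 6 has {2,3,5,6,7,8}; box has {1,2,6,8} → only 4 remains.
J2 = 1: row 2 has {2,4,6,7,8,9}; col 9 has {2,3,4,5,6,7,8,9}; box has {2,3,4,5,6,7,8,9} → only 1 remains.
A3 = 2: row 3 has {1,3,4,5,6,8}; col 1 has {1,3,4,5,6,8,9}; box has {1,3,4,5,6,7,8,9} → only 2 remains.
E3 = 7: row 3 has {1,2,3,4,5,6,8}; col 5 has {2,3,8,9}; box has {1,2,4,6,8} → only 7 remains.
F3 = 9: row 3 has {1,2,3,4,5,6,7,8}; col 6 has {2,3,4,5,6,7,8}; box has {1,2,4,6,7,8} → only 9 remains.
E4 = 1: row 4 has {2,3,4,5,6,7,8,9}; col 5 has {2,3,7,8,9}; box has {2,3,4,6,7,8,9} → only 1 remains.
D5 = 5: row 5 has {1,2,3,4,6,7,8,9}; col 4 has {1,2,4,6,7,9}; box has {1,2,3,4,6,7,8,9} → only 5 remains.
A7 = 7: row 7 has {2,3,5,6,8,9}; col 1 has {1,2,3,4,5,6,8,9}; box has {1,2,3,4,5,6,8,9} → only 7 remains.
E7 = 4: row 7 has {2,3,5,6,7,8,9}; col 5 has {1,2,3,7,8,9}; box has {2,3,5,7,9} → only 4 remains.
F7 = 1: row 7 has {2,3,4,5,6,7,8,9}; col 6 has {2,3,4,5,6,7,8,9}; box has {2,3,4,5,7,9} → only 1 remains.
D8 = 8: row 8 has {1,2,3,4,5,6,7,9}; col 4 has {1,2,4,5,6,7,9}; box has {1,2,3,4,5,7,9} → only 8 remains.
E9 = 6: row 9 has {1,2,3,4,5,7,8,9}; col 5 has {1,2,3,4,7,8,9}; box has {1,2,3,4,5,7,8,9} → only 6 remains.
D2 = 3: row 2 has {1,2,4,6,7,8,9}; col 4 has {1,2,4,5,6,7,8,9}; box has {1,2,4,6,7,8,9} → only 3 remains.

3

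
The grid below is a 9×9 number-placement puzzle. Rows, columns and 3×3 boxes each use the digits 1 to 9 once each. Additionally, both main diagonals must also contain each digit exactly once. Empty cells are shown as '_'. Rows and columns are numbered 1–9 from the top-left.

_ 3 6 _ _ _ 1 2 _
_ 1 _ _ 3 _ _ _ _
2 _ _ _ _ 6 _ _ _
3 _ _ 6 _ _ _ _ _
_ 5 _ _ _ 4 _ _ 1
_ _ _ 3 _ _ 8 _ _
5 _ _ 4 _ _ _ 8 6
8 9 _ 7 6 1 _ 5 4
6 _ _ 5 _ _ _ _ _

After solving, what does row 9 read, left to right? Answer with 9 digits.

647582913

R2C7 = 6 (hidden single in row 2).
R5C8 = 6 (hidden single in row 5).
R5C7 = 3 (hidden single in row 5).
R8C7 = 2 (sole candidate).
R8C3 = 3 (sole candidate).
R6C2 = 6 (hidden single in row 6).
R7C3 = 1 (hidden single in row 7).
R7C6 = 3 (hidden single in row 7).
R4C5 = 1 (hidden single in row 4).
R3C4 = 1 (hidden single in row 3).
R6C1 = 1 (hidden single in row 6).
R9C8 = 1: in row 9, 1 can only go here (every other open cell in that row sees a 1).
R9C9 = 3: in row 9, 3 can only go here (every other open cell in that row sees a 3).
R3C8 = 3 (hidden single in row 3).
R2C3 = 5 (hidden single in column 3).
Singles propagation stalls; R9C3 is still open with candidates {2,4,7}.
  Try R9C3 = 2: this forces R7C2=7, R7C7=9, R9C2=4, R9C7=7, R3C2=8, R4C2=2, R7C5=2; then anti-diagonal has no cell left for 2 — contradiction.
  Try R9C3 = 4: this forces R6C8=4, R2C8=7, R4C8=9, R2C1=4; then main diagonal has no cell left for 4 — contradiction.
So R9C3 = 7.
R7C2 = 2 (sole candidate).
R7C5 = 9 (sole candidate).
R7C7 = 7 (sole candidate).
R9C2 = 4: row 9 has {1,3,5,6,7}; col 2 has {1,2,3,5,6,9}; box has {1,2,3,5,6,7,8,9} → only 4 remains.
R9C7 = 9: row 9 has {1,3,4,5,6,7}; col 7 has {1,2,3,6,7,8}; box has {1,2,3,4,5,6,7,8} → only 9 remains.
R5C1 = 7 (hidden single in row 5).
R4C2 = 8 (sole candidate).
R3C2 = 7 (sole candidate).
R3C3 = 8 (hidden single in column 3).
R5C5 = 2 (sole candidate).
R6C6 = 9 (sole candidate).
R9C5 = 8: row 9 has {1,3,4,5,6,7,9}; col 5 has {1,2,3,6,9}; box has {1,3,4,5,6,7,9} → only 8 remains.
R9C6 = 2: row 9 has {1,3,4,5,6,7,8,9}; col 6 has {1,3,4,6,9}; box has {1,3,4,5,6,7,8,9} → only 2 remains.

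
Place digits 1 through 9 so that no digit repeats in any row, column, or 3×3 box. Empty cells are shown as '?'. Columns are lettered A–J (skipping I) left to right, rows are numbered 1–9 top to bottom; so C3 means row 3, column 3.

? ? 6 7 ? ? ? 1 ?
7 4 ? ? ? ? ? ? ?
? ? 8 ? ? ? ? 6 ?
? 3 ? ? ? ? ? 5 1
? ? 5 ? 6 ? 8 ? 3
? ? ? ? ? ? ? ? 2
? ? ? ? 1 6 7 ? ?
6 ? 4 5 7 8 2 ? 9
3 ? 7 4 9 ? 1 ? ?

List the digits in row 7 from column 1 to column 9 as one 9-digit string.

982316745

B8 = 1: row 8 has {2,4,5,6,7,8,9}; col 2 has {3,4}; box has {3,4,6,7} → only 1 remains.
H8 = 3: row 8 has {1,2,4,5,6,7,8,9}; col 8 has {1,5,6}; box has {1,2,7,9} → only 3 remains.
F9 = 2: row 9 has {1,3,4,7,9}; col 6 has {6,8}; box has {1,4,5,6,7,8,9} → only 2 remains.
H9 = 8: row 9 has {1,2,3,4,7,9}; col 8 has {1,3,5,6}; box has {1,2,3,7,9} → only 8 remains.
D7 = 3: row 7 has {1,6,7}; col 4 has {4,5,7}; box has {1,2,4,5,6,7,8,9} → only 3 remains.
H7 = 4: row 7 has {1,3,6,7}; col 8 has {1,3,5,6,8}; box has {1,2,3,7,8,9} → only 4 remains.
J7 = 5: row 7 has {1,3,4,6,7}; col 9 has {1,2,3,9}; box has {1,2,3,4,7,8,9} → only 5 remains.
B9 = 5: row 9 has {1,2,3,4,7,8,9}; col 2 has {1,3,4}; box has {1,3,4,6,7} → only 5 remains.
J9 = 6: row 9 has {1,2,3,4,5,7,8,9}; col 9 has {1,2,3,5,9}; box has {1,2,3,4,5,7,8,9} → only 6 remains.
J2 = 8: row 2 has {4,7}; col 9 has {1,2,3,5,6,9}; box has {1,6} → only 8 remains.
J1 = 4: row 1 has {1,6,7}; col 9 has {1,2,3,5,6,8,9}; box has {1,6,8} → only 4 remains.
J3 = 7: row 3 has {6,8}; col 9 has {1,2,3,4,5,6,8,9}; box has {1,4,6,8} → only 7 remains.
E1 = 8: in row 1, 8 can only go here (every other open cell in that row sees an 8).
D2 = 6: in row 2, 6 can only go here (every other open cell in that row sees a 6).
G4 = 6: in row 4, 6 can only go here (every other open cell in that row sees a 6).
F4 = 7: in row 4, 7 can only go here (every other open cell in that row sees a 7).
B6 = 6: in row 6, 6 can only go here (every other open cell in that row sees a 6).
H6 = 7: in row 6, 7 can only go here (every other open cell in that row sees a 7).
H5 = 9: row 5 has {3,5,6,8}; col 8 has {1,3,4,5,6,7,8}; box has {1,2,3,5,6,7,8} → only 9 remains.
G6 = 4: row 6 has {2,6,7}; col 7 has {1,2,6,7,8}; box has {1,2,3,5,6,7,8,9} → only 4 remains.
H2 = 2: row 2 has {4,6,7,8}; col 8 has {1,3,4,5,6,7,8,9}; box has {1,4,6,7,8} → only 2 remains.
B5 = 7: in row 5, 7 can only go here (every other open cell in that row sees a 7).
B7 = 8: in column 2, 8 can only go here (every other open cell in that column sees an 8).
C2 = 3: in column 3, 3 can only go here (every other open cell in that column sees a 3).
E2 = 5: row 2 has {2,3,4,6,7,8}; col 5 has {1,6,7,8,9}; box has {6,7,8} → only 5 remains.
G2 = 9: row 2 has {2,3,4,5,6,7,8}; col 7 has {1,2,4,6,7,8}; box has {1,2,4,6,7,8} → only 9 remains.
E6 = 3: row 6 has {2,4,6,7}; col 5 has {1,5,6,7,8,9}; box has {6,7} → only 3 remains.
F2 = 1: row 2 has {2,3,4,5,6,7,8,9}; col 6 has {2,6,7,8}; box has {5,6,7,8} → only 1 remains.
F5 = 4: row 5 has {3,5,6,7,8,9}; col 6 has {1,2,6,7,8}; box has {3,6,7} → only 4 remains.
E4 = 2: row 4 has {1,3,5,6,7}; col 5 has {1,3,5,6,7,8,9}; box has {3,4,6,7} → only 2 remains.
D5 = 1: row 5 has {3,4,5,6,7,8,9}; col 4 has {3,4,5,6,7}; box has {2,3,4,6,7} → only 1 remains.
E3 = 4: row 3 has {6,7,8}; col 5 has {1,2,3,5,6,7,8,9}; box has {1,5,6,7,8} → only 4 remains.
C4 = 9: row 4 has {1,2,3,5,6,7}; col 3 has {3,4,5,6,7,8}; box has {3,5,6,7} → only 9 remains.
D4 = 8: row 4 has {1,2,3,5,6,7,9}; col 4 has {1,3,4,5,6,7}; box has {1,2,3,4,6,7} → only 8 remains.
A5 = 2: row 5 has {1,3,4,5,6,7,8,9}; col 1 has {3,6,7}; box has {3,5,6,7,9} → only 2 remains.
C6 = 1: row 6 has {2,3,4,6,7}; col 3 has {3,4,5,6,7,8,9}; box has {2,3,5,6,7,9} → only 1 remains.
D6 = 9: row 6 has {1,2,3,4,6,7}; col 4 has {1,3,4,5,6,7,8}; box has {1,2,3,4,6,7,8} → only 9 remains.
F6 = 5: row 6 has {1,2,3,4,6,7,9}; col 6 has {1,2,4,6,7,8}; box has {1,2,3,4,6,7,8,9} → only 5 remains.
A7 = 9: row 7 has {1,3,4,5,6,7,8}; col 1 has {2,3,6,7}; box has {1,3,4,5,6,7,8} → only 9 remains.
C7 = 2: row 7 has {1,3,4,5,6,7,8,9}; col 3 has {1,3,4,5,6,7,8,9}; box has {1,3,4,5,6,7,8,9} → only 2 remains.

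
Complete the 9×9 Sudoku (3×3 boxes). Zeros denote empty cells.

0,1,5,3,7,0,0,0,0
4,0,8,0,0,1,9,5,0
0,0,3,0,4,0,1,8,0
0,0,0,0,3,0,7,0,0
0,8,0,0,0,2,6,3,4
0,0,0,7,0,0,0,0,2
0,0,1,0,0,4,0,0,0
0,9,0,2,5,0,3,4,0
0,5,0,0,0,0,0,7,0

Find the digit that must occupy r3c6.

r1c9 = 6 (sole candidate).
r2c4 = 6 (sole candidate).
r2c5 = 2 (sole candidate).
r3c9 = 7 (sole candidate).
r1c8 = 2 (sole candidate).
r2c2 = 7 (sole candidate).
r2c9 = 3 (sole candidate).
r1c1 = 9 (sole candidate).
r1c6 = 8 (sole candidate).
r1c7 = 4 (sole candidate).
r7c1 = 7 (hidden single in row 7).
r8c3 = 6 (sole candidate).
r8c6 = 7 (sole candidate).
r8c1 = 8 (sole candidate).
r8c9 = 1 (sole candidate).
r5c3 = 7 (hidden single in row 5).
r7c2 = 3 (hidden single in row 7).
r9c1 = 2 (sole candidate).
r9c3 = 4 (sole candidate).
r9c7 = 8 (sole candidate).
r9c9 = 9 (sole candidate).
r3c1 = 6 (sole candidate).
r3c2 = 2 (sole candidate).
r6c3 = 9 (sole candidate).
r6c7 = 5 (sole candidate).
r6c8 = 1 (sole candidate).
r7c7 = 2 (sole candidate).
r7c8 = 6 (sole candidate).
r7c9 = 5 (sole candidate).
r9c4 = 1 (sole candidate).
r9c5 = 6 (sole candidate).
r9c6 = 3 (sole candidate).
r4c3 = 2 (sole candidate).
r4c8 = 9 (sole candidate).
r4c9 = 8 (sole candidate).
r6c1 = 3 (sole candidate).
r6c5 = 8 (sole candidate).
r6c6 = 6 (sole candidate).
r7c5 = 9 (sole candidate).
r4c6 = 5 (sole candidate).
r5c4 = 9 (sole candidate).
r5c5 = 1 (sole candidate).
r6c2 = 4 (sole candidate).
r7c4 = 8 (sole candidate).
r3c4 = 5 (sole candidate).
r3c6 = 9: row 3 has {1,2,3,4,5,6,7,8}; col 6 has {1,2,3,4,5,6,7,8}; box has {1,2,3,4,5,6,7,8} → only 9 remains.

9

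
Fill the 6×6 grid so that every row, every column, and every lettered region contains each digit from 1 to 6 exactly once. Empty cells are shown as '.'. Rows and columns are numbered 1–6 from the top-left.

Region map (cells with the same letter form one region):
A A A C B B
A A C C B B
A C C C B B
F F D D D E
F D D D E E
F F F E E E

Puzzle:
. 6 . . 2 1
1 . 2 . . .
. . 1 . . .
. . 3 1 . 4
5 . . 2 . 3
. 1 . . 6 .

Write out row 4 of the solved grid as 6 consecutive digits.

623154

r4c2 = 2: row 4 has {1,3,4}; col 2 has {1,6}; region has {1,5} → only 2 remains.
r4c5 = 5: row 4 has {1,2,3,4}; col 5 has {2,6}; region has {1,2,3} → only 5 remains.
r5c2 = 4 (sole candidate).
r5c3 = 6 (sole candidate).
r5c5 = 1 (sole candidate).
r6c3 = 4 (sole candidate).
r6c4 = 5 (sole candidate).
r6c6 = 2 (sole candidate).
r1c3 = 5 (sole candidate).
r2c2 = 3 (sole candidate).
r2c5 = 4 (sole candidate).
r3c2 = 5 (sole candidate).
r3c5 = 3 (sole candidate).
r3c6 = 6 (sole candidate).
r4c1 = 6: row 4 has {1,2,3,4,5}; col 1 has {1,5}; region has {1,2,4,5} → only 6 remains.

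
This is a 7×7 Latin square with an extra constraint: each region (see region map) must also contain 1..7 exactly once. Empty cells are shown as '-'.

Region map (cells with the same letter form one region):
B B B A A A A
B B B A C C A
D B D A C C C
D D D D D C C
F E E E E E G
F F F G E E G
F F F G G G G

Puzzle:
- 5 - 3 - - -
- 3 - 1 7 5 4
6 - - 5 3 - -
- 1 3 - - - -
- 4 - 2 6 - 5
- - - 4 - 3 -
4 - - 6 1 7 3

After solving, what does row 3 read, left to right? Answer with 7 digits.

6725341

r1c5 = 2: row 1 has {3,5}; col 5 has {1,3,6,7}; region has {1,3,4,5} → only 2 remains.
r1c6 = 6: row 1 has {2,3,5}; col 6 has {3,5,7}; region has {1,2,3,4,5} → only 6 remains.
r1c7 = 7: row 1 has {2,3,5,6}; col 7 has {3,4,5}; region has {1,2,3,4,5,6} → only 7 remains.
r2c1 = 2: row 2 has {1,3,4,5,7}; col 1 has {4,6}; region has {3,5} → only 2 remains.
r2c3 = 6: row 2 has {1,2,3,4,5,7}; col 3 has {3}; region has {2,3,5} → only 6 remains.
r3c2 = 7: row 3 has {3,5,6}; col 2 has {1,3,4,5}; region has {2,3,5,6} → only 7 remains.
r4c4 = 7: row 4 has {1,3}; col 4 has {1,2,3,4,5,6}; region has {1,3,6} → only 7 remains.
r5c6 = 1: row 5 has {2,4,5,6}; col 6 has {3,5,6,7}; region has {2,3,4,6} → only 1 remains.
r6c5 = 5: row 6 has {3,4}; col 5 has {1,2,3,6,7}; region has {1,2,3,4,6} → only 5 remains.
r6c7 = 2: row 6 has {3,4,5}; col 7 has {3,4,5,7}; region has {1,3,4,5,6,7} → only 2 remains.
r7c2 = 2: row 7 has {1,3,4,6,7}; col 2 has {1,3,4,5,7}; region has {4} → only 2 remains.
r7c3 = 5: row 7 has {1,2,3,4,6,7}; col 3 has {3,6}; region has {2,4} → only 5 remains.
r1c1 = 1: row 1 has {2,3,5,6,7}; col 1 has {2,4,6}; region has {2,3,5,6,7} → only 1 remains.
r1c3 = 4: row 1 has {1,2,3,5,6,7}; col 3 has {3,5,6}; region has {1,2,3,5,6,7} → only 4 remains.
r3c3 = 2: row 3 has {3,5,6,7}; col 3 has {3,4,5,6}; region has {1,3,6,7} → only 2 remains.
r3c6 = 4: row 3 has {2,3,5,6,7}; col 6 has {1,3,5,6,7}; region has {3,5,7} → only 4 remains.
r3c7 = 1: row 3 has {2,3,4,5,6,7}; col 7 has {2,3,4,5,7}; region has {3,4,5,7} → only 1 remains.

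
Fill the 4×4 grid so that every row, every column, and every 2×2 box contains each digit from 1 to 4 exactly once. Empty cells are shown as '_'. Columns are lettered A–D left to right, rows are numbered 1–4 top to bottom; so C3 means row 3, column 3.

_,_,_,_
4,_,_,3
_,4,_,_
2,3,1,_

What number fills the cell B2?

1

C2 = 2: row 2 has {3,4}; col 3 has {1}; box has {3} → only 2 remains.
A3 = 1: row 3 has {4}; col 1 has {2,4}; box has {2,3,4} → only 1 remains.
C3 = 3: row 3 has {1,4}; col 3 has {1,2}; box has {1} → only 3 remains.
D3 = 2: row 3 has {1,3,4}; col 4 has {3}; box has {1,3} → only 2 remains.
D4 = 4: row 4 has {1,2,3}; col 4 has {2,3}; box has {1,2,3} → only 4 remains.
A1 = 3: row 1 has {}; col 1 has {1,2,4}; box has {4} → only 3 remains.
C1 = 4: row 1 has {3}; col 3 has {1,2,3}; box has {2,3} → only 4 remains.
D1 = 1: row 1 has {3,4}; col 4 has {2,3,4}; box has {2,3,4} → only 1 remains.
B2 = 1: row 2 has {2,3,4}; col 2 has {3,4}; box has {3,4} → only 1 remains.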